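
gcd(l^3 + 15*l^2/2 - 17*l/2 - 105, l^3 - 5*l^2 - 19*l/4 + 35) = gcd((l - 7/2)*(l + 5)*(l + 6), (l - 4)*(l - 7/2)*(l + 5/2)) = l - 7/2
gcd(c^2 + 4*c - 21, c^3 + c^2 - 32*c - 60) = 1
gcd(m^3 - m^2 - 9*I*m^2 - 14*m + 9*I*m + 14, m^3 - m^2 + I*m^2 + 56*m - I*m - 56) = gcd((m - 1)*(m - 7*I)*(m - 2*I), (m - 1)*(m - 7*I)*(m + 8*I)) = m^2 + m*(-1 - 7*I) + 7*I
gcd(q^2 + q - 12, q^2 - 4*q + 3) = q - 3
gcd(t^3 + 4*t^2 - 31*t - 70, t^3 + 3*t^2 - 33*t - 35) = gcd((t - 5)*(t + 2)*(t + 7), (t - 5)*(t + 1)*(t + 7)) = t^2 + 2*t - 35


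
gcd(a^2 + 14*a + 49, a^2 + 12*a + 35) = a + 7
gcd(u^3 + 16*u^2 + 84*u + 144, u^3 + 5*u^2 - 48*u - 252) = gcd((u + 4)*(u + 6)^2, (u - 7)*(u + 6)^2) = u^2 + 12*u + 36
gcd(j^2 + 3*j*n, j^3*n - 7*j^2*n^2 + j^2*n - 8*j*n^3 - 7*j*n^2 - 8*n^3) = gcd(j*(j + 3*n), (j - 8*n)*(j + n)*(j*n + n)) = 1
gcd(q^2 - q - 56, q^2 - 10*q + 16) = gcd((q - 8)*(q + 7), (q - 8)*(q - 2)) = q - 8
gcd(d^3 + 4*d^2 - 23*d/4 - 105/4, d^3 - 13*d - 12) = d + 3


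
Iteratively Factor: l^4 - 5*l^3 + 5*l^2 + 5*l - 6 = (l - 1)*(l^3 - 4*l^2 + l + 6) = (l - 1)*(l + 1)*(l^2 - 5*l + 6) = (l - 2)*(l - 1)*(l + 1)*(l - 3)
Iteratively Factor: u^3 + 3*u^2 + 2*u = (u + 2)*(u^2 + u) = u*(u + 2)*(u + 1)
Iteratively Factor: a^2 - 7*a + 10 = (a - 5)*(a - 2)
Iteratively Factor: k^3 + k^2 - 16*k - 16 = (k + 1)*(k^2 - 16) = (k - 4)*(k + 1)*(k + 4)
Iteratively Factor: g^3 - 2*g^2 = (g)*(g^2 - 2*g) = g^2*(g - 2)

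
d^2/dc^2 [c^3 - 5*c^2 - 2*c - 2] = 6*c - 10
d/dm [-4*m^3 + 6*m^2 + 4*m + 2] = -12*m^2 + 12*m + 4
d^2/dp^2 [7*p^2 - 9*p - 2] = 14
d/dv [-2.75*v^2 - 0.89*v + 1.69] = -5.5*v - 0.89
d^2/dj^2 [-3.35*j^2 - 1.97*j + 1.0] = -6.70000000000000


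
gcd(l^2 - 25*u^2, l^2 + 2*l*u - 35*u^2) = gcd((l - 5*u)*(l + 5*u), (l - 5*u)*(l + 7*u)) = -l + 5*u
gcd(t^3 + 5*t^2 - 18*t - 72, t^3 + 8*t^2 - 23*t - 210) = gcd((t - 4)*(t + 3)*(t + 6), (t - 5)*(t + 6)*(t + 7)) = t + 6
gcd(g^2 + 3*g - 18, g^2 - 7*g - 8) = 1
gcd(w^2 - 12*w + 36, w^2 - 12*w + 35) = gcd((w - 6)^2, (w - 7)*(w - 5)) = 1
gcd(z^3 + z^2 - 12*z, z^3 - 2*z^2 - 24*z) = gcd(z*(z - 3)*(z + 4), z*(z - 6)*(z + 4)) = z^2 + 4*z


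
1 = 1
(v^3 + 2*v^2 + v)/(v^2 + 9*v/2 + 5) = 2*v*(v^2 + 2*v + 1)/(2*v^2 + 9*v + 10)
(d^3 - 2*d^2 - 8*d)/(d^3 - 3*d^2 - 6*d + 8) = d/(d - 1)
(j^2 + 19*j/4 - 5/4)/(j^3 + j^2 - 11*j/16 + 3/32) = 8*(j + 5)/(8*j^2 + 10*j - 3)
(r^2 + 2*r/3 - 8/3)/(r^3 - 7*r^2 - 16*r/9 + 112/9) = 3*(r + 2)/(3*r^2 - 17*r - 28)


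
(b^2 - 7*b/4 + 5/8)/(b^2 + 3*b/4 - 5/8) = (4*b - 5)/(4*b + 5)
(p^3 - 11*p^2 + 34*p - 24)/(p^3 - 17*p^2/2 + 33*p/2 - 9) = 2*(p - 4)/(2*p - 3)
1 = 1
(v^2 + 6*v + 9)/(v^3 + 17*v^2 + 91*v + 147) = (v + 3)/(v^2 + 14*v + 49)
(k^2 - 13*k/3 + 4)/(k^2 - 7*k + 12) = (k - 4/3)/(k - 4)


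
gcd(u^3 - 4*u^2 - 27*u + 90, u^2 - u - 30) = u^2 - u - 30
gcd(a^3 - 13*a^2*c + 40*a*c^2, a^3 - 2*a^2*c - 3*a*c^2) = a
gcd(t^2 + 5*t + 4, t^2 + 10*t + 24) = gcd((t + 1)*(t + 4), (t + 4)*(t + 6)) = t + 4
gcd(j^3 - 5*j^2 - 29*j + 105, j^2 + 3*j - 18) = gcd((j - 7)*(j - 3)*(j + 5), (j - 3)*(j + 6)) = j - 3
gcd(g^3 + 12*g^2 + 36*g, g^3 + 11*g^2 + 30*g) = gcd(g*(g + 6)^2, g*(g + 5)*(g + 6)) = g^2 + 6*g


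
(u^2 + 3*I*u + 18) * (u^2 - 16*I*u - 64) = u^4 - 13*I*u^3 + 2*u^2 - 480*I*u - 1152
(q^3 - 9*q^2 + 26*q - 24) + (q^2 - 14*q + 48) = q^3 - 8*q^2 + 12*q + 24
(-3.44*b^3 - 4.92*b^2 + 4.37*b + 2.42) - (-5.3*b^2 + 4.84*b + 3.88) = -3.44*b^3 + 0.38*b^2 - 0.47*b - 1.46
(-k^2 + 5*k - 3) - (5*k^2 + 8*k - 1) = -6*k^2 - 3*k - 2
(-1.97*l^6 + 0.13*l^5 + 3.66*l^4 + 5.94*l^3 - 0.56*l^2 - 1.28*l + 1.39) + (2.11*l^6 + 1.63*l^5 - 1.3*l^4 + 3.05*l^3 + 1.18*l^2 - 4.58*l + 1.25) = 0.14*l^6 + 1.76*l^5 + 2.36*l^4 + 8.99*l^3 + 0.62*l^2 - 5.86*l + 2.64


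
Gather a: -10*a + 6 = 6 - 10*a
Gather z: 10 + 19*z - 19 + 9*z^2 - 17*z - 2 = 9*z^2 + 2*z - 11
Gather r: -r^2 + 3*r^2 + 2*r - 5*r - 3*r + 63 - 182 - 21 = 2*r^2 - 6*r - 140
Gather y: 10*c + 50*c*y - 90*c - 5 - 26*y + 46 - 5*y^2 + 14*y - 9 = -80*c - 5*y^2 + y*(50*c - 12) + 32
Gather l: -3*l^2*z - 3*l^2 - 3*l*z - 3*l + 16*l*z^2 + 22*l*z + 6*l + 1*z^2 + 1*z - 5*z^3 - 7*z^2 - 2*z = l^2*(-3*z - 3) + l*(16*z^2 + 19*z + 3) - 5*z^3 - 6*z^2 - z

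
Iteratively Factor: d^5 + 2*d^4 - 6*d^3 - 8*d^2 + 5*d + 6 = (d + 3)*(d^4 - d^3 - 3*d^2 + d + 2) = (d + 1)*(d + 3)*(d^3 - 2*d^2 - d + 2) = (d - 1)*(d + 1)*(d + 3)*(d^2 - d - 2) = (d - 2)*(d - 1)*(d + 1)*(d + 3)*(d + 1)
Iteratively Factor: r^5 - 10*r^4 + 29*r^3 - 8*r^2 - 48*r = (r)*(r^4 - 10*r^3 + 29*r^2 - 8*r - 48) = r*(r - 4)*(r^3 - 6*r^2 + 5*r + 12) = r*(r - 4)^2*(r^2 - 2*r - 3) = r*(r - 4)^2*(r + 1)*(r - 3)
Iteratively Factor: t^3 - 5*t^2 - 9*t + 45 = (t + 3)*(t^2 - 8*t + 15) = (t - 3)*(t + 3)*(t - 5)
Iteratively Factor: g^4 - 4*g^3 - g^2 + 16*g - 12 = (g - 2)*(g^3 - 2*g^2 - 5*g + 6) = (g - 2)*(g - 1)*(g^2 - g - 6) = (g - 2)*(g - 1)*(g + 2)*(g - 3)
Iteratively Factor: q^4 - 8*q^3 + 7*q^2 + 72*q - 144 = (q - 4)*(q^3 - 4*q^2 - 9*q + 36) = (q - 4)^2*(q^2 - 9) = (q - 4)^2*(q - 3)*(q + 3)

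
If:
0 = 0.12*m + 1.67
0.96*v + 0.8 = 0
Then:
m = -13.92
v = -0.83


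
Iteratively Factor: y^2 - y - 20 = (y - 5)*(y + 4)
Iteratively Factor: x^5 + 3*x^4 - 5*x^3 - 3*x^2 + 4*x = (x + 1)*(x^4 + 2*x^3 - 7*x^2 + 4*x) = x*(x + 1)*(x^3 + 2*x^2 - 7*x + 4) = x*(x - 1)*(x + 1)*(x^2 + 3*x - 4) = x*(x - 1)*(x + 1)*(x + 4)*(x - 1)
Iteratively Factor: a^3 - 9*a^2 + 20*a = (a - 5)*(a^2 - 4*a) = (a - 5)*(a - 4)*(a)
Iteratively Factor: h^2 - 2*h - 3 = (h - 3)*(h + 1)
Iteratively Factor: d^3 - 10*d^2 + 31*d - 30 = (d - 5)*(d^2 - 5*d + 6) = (d - 5)*(d - 2)*(d - 3)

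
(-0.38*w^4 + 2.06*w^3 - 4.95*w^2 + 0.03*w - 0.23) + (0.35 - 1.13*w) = -0.38*w^4 + 2.06*w^3 - 4.95*w^2 - 1.1*w + 0.12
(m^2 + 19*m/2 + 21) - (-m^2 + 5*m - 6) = 2*m^2 + 9*m/2 + 27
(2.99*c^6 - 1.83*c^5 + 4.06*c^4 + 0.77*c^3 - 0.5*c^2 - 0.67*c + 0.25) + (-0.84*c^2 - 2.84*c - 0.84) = 2.99*c^6 - 1.83*c^5 + 4.06*c^4 + 0.77*c^3 - 1.34*c^2 - 3.51*c - 0.59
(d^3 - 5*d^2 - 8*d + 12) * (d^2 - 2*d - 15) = d^5 - 7*d^4 - 13*d^3 + 103*d^2 + 96*d - 180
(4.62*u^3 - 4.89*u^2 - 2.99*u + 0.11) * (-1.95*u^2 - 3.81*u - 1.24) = -9.009*u^5 - 8.0667*u^4 + 18.7326*u^3 + 17.241*u^2 + 3.2885*u - 0.1364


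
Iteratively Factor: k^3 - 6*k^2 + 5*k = (k)*(k^2 - 6*k + 5) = k*(k - 1)*(k - 5)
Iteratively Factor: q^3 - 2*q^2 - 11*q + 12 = (q - 1)*(q^2 - q - 12) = (q - 4)*(q - 1)*(q + 3)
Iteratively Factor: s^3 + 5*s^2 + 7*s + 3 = (s + 1)*(s^2 + 4*s + 3) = (s + 1)*(s + 3)*(s + 1)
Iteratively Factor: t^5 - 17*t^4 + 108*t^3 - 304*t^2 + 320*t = (t - 4)*(t^4 - 13*t^3 + 56*t^2 - 80*t) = (t - 5)*(t - 4)*(t^3 - 8*t^2 + 16*t) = (t - 5)*(t - 4)^2*(t^2 - 4*t) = (t - 5)*(t - 4)^3*(t)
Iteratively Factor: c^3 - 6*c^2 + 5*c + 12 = (c + 1)*(c^2 - 7*c + 12) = (c - 4)*(c + 1)*(c - 3)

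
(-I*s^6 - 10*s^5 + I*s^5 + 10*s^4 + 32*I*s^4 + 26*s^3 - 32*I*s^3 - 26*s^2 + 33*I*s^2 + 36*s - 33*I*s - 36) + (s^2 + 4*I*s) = -I*s^6 - 10*s^5 + I*s^5 + 10*s^4 + 32*I*s^4 + 26*s^3 - 32*I*s^3 - 25*s^2 + 33*I*s^2 + 36*s - 29*I*s - 36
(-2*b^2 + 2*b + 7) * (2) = -4*b^2 + 4*b + 14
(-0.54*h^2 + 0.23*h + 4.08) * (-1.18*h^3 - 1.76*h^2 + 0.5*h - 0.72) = 0.6372*h^5 + 0.679*h^4 - 5.4892*h^3 - 6.677*h^2 + 1.8744*h - 2.9376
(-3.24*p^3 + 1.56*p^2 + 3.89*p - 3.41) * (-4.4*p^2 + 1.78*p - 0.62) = 14.256*p^5 - 12.6312*p^4 - 12.3304*p^3 + 20.961*p^2 - 8.4816*p + 2.1142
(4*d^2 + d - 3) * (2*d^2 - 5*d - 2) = 8*d^4 - 18*d^3 - 19*d^2 + 13*d + 6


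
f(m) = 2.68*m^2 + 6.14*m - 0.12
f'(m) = 5.36*m + 6.14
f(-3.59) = 12.38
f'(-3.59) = -13.10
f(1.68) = 17.76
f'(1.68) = 15.14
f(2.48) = 31.59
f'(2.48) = 19.43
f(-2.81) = 3.79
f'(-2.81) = -8.92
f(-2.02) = -1.59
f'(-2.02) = -4.69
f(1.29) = 12.26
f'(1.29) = 13.05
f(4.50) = 81.78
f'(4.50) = 30.26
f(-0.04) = -0.36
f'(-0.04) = 5.93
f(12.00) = 459.48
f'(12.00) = 70.46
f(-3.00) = 5.58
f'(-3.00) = -9.94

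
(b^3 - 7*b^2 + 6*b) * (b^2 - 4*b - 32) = b^5 - 11*b^4 + 2*b^3 + 200*b^2 - 192*b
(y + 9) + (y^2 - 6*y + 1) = y^2 - 5*y + 10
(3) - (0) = 3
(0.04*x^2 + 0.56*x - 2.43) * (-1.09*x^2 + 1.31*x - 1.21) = -0.0436*x^4 - 0.558*x^3 + 3.3339*x^2 - 3.8609*x + 2.9403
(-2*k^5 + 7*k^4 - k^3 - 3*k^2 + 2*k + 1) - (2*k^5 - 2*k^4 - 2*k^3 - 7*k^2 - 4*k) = -4*k^5 + 9*k^4 + k^3 + 4*k^2 + 6*k + 1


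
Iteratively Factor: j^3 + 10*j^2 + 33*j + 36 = (j + 4)*(j^2 + 6*j + 9) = (j + 3)*(j + 4)*(j + 3)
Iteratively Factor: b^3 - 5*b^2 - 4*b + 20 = (b - 5)*(b^2 - 4) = (b - 5)*(b + 2)*(b - 2)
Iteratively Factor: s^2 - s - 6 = (s - 3)*(s + 2)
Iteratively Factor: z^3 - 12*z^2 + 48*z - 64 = (z - 4)*(z^2 - 8*z + 16) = (z - 4)^2*(z - 4)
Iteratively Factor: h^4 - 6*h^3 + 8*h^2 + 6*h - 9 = (h - 3)*(h^3 - 3*h^2 - h + 3) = (h - 3)*(h - 1)*(h^2 - 2*h - 3) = (h - 3)^2*(h - 1)*(h + 1)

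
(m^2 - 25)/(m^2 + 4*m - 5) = (m - 5)/(m - 1)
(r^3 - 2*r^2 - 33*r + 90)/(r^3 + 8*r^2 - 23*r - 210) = (r - 3)/(r + 7)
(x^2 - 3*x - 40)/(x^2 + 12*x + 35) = (x - 8)/(x + 7)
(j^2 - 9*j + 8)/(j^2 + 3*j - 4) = (j - 8)/(j + 4)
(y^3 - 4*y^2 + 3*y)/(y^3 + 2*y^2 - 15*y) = (y - 1)/(y + 5)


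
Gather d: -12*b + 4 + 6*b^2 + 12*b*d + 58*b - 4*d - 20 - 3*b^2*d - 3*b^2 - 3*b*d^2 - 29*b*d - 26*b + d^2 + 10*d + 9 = 3*b^2 + 20*b + d^2*(1 - 3*b) + d*(-3*b^2 - 17*b + 6) - 7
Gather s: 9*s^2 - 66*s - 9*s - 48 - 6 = 9*s^2 - 75*s - 54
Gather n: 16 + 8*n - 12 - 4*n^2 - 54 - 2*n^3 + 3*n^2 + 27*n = -2*n^3 - n^2 + 35*n - 50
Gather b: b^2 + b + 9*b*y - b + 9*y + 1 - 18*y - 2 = b^2 + 9*b*y - 9*y - 1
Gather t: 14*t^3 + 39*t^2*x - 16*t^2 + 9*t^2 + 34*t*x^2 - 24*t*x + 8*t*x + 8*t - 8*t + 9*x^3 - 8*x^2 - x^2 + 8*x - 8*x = 14*t^3 + t^2*(39*x - 7) + t*(34*x^2 - 16*x) + 9*x^3 - 9*x^2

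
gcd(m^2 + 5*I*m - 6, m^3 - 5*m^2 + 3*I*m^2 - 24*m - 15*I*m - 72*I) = m + 3*I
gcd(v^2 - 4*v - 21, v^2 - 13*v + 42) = v - 7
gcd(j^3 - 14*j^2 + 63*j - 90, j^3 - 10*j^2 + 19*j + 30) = j^2 - 11*j + 30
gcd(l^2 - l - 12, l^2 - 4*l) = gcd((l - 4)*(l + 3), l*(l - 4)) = l - 4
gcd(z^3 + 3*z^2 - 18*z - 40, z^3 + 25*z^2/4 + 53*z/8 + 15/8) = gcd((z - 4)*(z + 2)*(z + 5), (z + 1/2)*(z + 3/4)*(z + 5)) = z + 5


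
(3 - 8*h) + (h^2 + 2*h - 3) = h^2 - 6*h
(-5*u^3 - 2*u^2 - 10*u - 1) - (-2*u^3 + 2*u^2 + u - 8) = -3*u^3 - 4*u^2 - 11*u + 7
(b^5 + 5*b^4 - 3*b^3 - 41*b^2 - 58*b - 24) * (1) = b^5 + 5*b^4 - 3*b^3 - 41*b^2 - 58*b - 24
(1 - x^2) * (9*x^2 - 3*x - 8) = -9*x^4 + 3*x^3 + 17*x^2 - 3*x - 8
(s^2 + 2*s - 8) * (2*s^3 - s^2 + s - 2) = 2*s^5 + 3*s^4 - 17*s^3 + 8*s^2 - 12*s + 16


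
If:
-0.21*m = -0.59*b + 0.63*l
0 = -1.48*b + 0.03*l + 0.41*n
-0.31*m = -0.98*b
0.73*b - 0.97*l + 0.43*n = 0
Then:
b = 0.00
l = 0.00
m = 0.00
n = 0.00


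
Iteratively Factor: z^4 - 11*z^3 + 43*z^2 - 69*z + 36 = (z - 3)*(z^3 - 8*z^2 + 19*z - 12) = (z - 3)*(z - 1)*(z^2 - 7*z + 12) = (z - 4)*(z - 3)*(z - 1)*(z - 3)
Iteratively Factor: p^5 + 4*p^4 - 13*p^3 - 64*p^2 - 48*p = (p + 3)*(p^4 + p^3 - 16*p^2 - 16*p) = (p + 1)*(p + 3)*(p^3 - 16*p) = (p - 4)*(p + 1)*(p + 3)*(p^2 + 4*p) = (p - 4)*(p + 1)*(p + 3)*(p + 4)*(p)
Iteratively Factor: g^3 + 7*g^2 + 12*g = (g)*(g^2 + 7*g + 12) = g*(g + 3)*(g + 4)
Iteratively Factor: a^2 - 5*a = (a)*(a - 5)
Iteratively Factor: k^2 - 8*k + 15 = (k - 3)*(k - 5)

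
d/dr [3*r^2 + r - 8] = 6*r + 1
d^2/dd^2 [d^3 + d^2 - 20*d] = 6*d + 2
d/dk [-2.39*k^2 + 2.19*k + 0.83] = 2.19 - 4.78*k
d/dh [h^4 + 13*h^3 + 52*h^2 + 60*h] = 4*h^3 + 39*h^2 + 104*h + 60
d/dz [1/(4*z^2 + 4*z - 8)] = (-2*z - 1)/(4*(z^2 + z - 2)^2)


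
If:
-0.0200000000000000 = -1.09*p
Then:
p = 0.02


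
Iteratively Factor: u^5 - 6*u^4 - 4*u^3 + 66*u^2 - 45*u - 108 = (u - 3)*(u^4 - 3*u^3 - 13*u^2 + 27*u + 36) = (u - 3)*(u + 3)*(u^3 - 6*u^2 + 5*u + 12) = (u - 3)^2*(u + 3)*(u^2 - 3*u - 4) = (u - 3)^2*(u + 1)*(u + 3)*(u - 4)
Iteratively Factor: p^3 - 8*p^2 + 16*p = (p)*(p^2 - 8*p + 16) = p*(p - 4)*(p - 4)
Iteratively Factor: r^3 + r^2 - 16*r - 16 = (r + 1)*(r^2 - 16) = (r - 4)*(r + 1)*(r + 4)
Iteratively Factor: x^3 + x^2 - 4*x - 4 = (x - 2)*(x^2 + 3*x + 2) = (x - 2)*(x + 1)*(x + 2)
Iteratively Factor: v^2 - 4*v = (v)*(v - 4)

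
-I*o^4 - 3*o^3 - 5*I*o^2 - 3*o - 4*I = (o - 4*I)*(o - I)*(o + I)*(-I*o + 1)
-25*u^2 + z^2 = (-5*u + z)*(5*u + z)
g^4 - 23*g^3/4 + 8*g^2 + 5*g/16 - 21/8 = (g - 7/2)*(g - 2)*(g - 3/4)*(g + 1/2)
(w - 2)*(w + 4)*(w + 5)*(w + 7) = w^4 + 14*w^3 + 51*w^2 - 26*w - 280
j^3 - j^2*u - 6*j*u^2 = j*(j - 3*u)*(j + 2*u)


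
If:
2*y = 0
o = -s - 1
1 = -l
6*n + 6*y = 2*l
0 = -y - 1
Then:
No Solution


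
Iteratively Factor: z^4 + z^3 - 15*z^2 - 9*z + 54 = (z + 3)*(z^3 - 2*z^2 - 9*z + 18) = (z - 2)*(z + 3)*(z^2 - 9) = (z - 2)*(z + 3)^2*(z - 3)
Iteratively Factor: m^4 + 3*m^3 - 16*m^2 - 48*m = (m)*(m^3 + 3*m^2 - 16*m - 48) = m*(m + 4)*(m^2 - m - 12) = m*(m - 4)*(m + 4)*(m + 3)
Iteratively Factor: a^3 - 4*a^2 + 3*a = (a)*(a^2 - 4*a + 3) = a*(a - 1)*(a - 3)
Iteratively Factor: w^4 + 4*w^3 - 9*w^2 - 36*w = (w + 3)*(w^3 + w^2 - 12*w) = (w - 3)*(w + 3)*(w^2 + 4*w) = w*(w - 3)*(w + 3)*(w + 4)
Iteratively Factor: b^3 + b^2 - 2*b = (b - 1)*(b^2 + 2*b) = (b - 1)*(b + 2)*(b)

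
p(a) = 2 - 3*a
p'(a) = -3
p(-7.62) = 24.86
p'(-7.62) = -3.00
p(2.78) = -6.34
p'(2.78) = -3.00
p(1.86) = -3.58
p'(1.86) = -3.00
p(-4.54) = 15.62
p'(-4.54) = -3.00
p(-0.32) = 2.96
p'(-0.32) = -3.00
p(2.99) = -6.97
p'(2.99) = -3.00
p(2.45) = -5.35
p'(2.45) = -3.00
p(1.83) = -3.49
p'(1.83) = -3.00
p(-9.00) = 29.00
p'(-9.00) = -3.00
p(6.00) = -16.00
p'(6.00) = -3.00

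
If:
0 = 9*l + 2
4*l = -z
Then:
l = -2/9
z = 8/9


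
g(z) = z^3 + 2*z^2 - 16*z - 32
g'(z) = 3*z^2 + 4*z - 16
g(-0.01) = -31.84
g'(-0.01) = -16.04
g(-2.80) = 6.53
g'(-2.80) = -3.68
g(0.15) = -34.35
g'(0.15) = -15.33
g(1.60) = -48.38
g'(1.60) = -1.92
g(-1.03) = -14.49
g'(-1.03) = -16.94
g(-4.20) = -3.61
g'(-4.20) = 20.12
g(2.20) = -46.87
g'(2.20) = 7.32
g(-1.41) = -8.27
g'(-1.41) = -15.68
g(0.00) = -32.00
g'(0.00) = -16.00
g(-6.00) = -80.00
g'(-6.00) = 68.00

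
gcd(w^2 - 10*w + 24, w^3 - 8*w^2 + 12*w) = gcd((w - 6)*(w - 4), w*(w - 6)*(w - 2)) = w - 6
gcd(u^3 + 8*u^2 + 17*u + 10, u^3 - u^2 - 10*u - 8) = u^2 + 3*u + 2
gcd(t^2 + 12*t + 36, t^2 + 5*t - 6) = t + 6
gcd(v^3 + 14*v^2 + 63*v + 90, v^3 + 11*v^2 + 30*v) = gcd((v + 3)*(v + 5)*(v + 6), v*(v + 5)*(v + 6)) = v^2 + 11*v + 30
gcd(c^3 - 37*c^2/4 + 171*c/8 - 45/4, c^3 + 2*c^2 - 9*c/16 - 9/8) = c - 3/4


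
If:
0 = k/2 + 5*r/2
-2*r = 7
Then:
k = 35/2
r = -7/2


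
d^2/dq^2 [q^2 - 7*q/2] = 2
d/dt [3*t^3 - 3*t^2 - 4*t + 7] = 9*t^2 - 6*t - 4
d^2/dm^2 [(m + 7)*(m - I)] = 2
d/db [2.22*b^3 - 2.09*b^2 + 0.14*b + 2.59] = 6.66*b^2 - 4.18*b + 0.14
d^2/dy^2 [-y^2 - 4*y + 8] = -2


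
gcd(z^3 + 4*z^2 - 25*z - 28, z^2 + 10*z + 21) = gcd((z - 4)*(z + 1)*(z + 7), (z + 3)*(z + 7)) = z + 7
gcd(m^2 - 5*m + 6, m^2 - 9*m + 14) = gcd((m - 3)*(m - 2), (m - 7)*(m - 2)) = m - 2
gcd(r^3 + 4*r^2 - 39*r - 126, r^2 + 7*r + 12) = r + 3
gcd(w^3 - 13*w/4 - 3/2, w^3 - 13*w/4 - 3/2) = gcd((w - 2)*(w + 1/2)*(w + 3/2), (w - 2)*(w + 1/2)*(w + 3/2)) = w^3 - 13*w/4 - 3/2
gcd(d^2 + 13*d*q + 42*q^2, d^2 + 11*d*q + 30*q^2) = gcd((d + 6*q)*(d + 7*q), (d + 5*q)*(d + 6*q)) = d + 6*q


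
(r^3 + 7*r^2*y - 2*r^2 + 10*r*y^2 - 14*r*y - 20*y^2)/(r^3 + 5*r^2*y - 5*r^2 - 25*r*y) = (r^2 + 2*r*y - 2*r - 4*y)/(r*(r - 5))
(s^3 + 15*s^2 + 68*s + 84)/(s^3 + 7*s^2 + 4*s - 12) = (s + 7)/(s - 1)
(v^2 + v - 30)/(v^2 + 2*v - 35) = (v + 6)/(v + 7)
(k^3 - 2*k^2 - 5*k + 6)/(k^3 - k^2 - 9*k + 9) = (k + 2)/(k + 3)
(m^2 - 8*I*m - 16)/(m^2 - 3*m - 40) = (-m^2 + 8*I*m + 16)/(-m^2 + 3*m + 40)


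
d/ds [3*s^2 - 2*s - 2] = 6*s - 2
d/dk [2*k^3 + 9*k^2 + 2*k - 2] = 6*k^2 + 18*k + 2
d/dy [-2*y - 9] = -2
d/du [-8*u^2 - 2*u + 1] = -16*u - 2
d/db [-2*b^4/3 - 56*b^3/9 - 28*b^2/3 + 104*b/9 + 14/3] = -8*b^3/3 - 56*b^2/3 - 56*b/3 + 104/9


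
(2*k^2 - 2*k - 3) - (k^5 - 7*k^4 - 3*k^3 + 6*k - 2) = -k^5 + 7*k^4 + 3*k^3 + 2*k^2 - 8*k - 1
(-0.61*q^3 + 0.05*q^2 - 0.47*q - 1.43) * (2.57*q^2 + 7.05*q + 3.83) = -1.5677*q^5 - 4.172*q^4 - 3.1917*q^3 - 6.7971*q^2 - 11.8816*q - 5.4769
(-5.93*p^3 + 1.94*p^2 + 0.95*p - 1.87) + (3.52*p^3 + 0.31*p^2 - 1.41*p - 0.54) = -2.41*p^3 + 2.25*p^2 - 0.46*p - 2.41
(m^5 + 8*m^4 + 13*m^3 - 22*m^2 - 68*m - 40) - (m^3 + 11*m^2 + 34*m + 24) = m^5 + 8*m^4 + 12*m^3 - 33*m^2 - 102*m - 64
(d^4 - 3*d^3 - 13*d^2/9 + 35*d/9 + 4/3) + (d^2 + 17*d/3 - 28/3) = d^4 - 3*d^3 - 4*d^2/9 + 86*d/9 - 8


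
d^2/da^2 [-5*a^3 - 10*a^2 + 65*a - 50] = -30*a - 20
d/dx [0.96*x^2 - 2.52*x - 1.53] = 1.92*x - 2.52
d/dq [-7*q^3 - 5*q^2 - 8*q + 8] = -21*q^2 - 10*q - 8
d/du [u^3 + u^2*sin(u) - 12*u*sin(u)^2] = u^2*cos(u) + 3*u^2 + 2*u*sin(u) - 12*u*sin(2*u) - 12*sin(u)^2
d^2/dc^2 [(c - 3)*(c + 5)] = 2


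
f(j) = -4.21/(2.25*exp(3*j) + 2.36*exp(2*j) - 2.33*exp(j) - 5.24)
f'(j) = -4.21*(-6.75*exp(3*j) - 4.72*exp(2*j) + 2.33*exp(j))/(2.25*exp(3*j) + 2.36*exp(2*j) - 2.33*exp(j) - 5.24)^2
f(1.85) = -0.01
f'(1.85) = 0.02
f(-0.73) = 0.76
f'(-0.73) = 0.10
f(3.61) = -0.00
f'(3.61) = 0.00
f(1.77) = -0.01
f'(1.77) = 0.02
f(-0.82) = 0.75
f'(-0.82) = 0.06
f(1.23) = -0.04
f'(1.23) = 0.12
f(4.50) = -0.00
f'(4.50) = 0.00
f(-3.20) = 0.79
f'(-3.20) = -0.01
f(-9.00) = 0.80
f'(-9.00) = 0.00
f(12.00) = 0.00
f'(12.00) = 0.00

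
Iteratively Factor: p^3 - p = (p + 1)*(p^2 - p) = (p - 1)*(p + 1)*(p)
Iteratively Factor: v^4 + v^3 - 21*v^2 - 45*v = (v + 3)*(v^3 - 2*v^2 - 15*v) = (v - 5)*(v + 3)*(v^2 + 3*v) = (v - 5)*(v + 3)^2*(v)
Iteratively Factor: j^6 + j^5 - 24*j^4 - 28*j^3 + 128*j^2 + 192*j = (j - 4)*(j^5 + 5*j^4 - 4*j^3 - 44*j^2 - 48*j) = (j - 4)*(j - 3)*(j^4 + 8*j^3 + 20*j^2 + 16*j) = j*(j - 4)*(j - 3)*(j^3 + 8*j^2 + 20*j + 16) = j*(j - 4)*(j - 3)*(j + 2)*(j^2 + 6*j + 8) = j*(j - 4)*(j - 3)*(j + 2)^2*(j + 4)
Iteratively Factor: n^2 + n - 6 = (n + 3)*(n - 2)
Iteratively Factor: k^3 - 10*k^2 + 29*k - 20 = (k - 5)*(k^2 - 5*k + 4) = (k - 5)*(k - 1)*(k - 4)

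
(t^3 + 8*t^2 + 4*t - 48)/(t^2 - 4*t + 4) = (t^2 + 10*t + 24)/(t - 2)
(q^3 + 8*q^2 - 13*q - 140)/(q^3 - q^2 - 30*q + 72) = (q^2 + 12*q + 35)/(q^2 + 3*q - 18)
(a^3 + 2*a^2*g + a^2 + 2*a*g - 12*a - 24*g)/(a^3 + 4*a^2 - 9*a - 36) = (a + 2*g)/(a + 3)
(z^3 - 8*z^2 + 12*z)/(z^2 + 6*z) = (z^2 - 8*z + 12)/(z + 6)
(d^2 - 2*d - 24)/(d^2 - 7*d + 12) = (d^2 - 2*d - 24)/(d^2 - 7*d + 12)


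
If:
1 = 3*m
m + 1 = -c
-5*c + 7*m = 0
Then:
No Solution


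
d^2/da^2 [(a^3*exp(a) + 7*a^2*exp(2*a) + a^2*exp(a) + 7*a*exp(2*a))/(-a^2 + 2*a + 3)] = (-a^4 - 28*a^3*exp(a) + 4*a^3 + 168*a^2*exp(a) + 9*a^2 - 168*a*exp(a) - 36*a - 294*exp(a) - 18)*exp(a)/(a^3 - 9*a^2 + 27*a - 27)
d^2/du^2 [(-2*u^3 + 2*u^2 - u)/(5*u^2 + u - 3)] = 2*(-67*u^3 + 108*u^2 - 99*u + 15)/(125*u^6 + 75*u^5 - 210*u^4 - 89*u^3 + 126*u^2 + 27*u - 27)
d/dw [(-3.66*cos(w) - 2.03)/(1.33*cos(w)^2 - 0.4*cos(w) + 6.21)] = (-4.8678*cos(w)^2 - 5.3998*cos(w) + 23.5406)*sin(w)/(1.7689*cos(w)^4 - 1.064*cos(w)^3 + 16.6786*cos(w)^2 - 4.968*cos(w) + 38.5641)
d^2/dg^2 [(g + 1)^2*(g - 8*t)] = 6*g - 16*t + 4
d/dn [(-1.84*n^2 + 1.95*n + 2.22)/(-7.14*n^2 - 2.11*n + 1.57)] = (17.8054*n^2 + 25.924*n + 7.7457)/(50.9796*n^4 + 30.1308*n^3 - 17.9675*n^2 - 6.6254*n + 2.4649)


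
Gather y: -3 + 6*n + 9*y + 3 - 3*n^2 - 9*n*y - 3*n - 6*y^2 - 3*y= -3*n^2 + 3*n - 6*y^2 + y*(6 - 9*n)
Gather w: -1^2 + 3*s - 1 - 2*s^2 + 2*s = -2*s^2 + 5*s - 2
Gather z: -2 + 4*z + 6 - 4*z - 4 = 0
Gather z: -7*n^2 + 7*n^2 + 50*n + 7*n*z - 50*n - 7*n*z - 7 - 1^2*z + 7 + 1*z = 0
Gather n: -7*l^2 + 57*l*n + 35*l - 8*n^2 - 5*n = -7*l^2 + 35*l - 8*n^2 + n*(57*l - 5)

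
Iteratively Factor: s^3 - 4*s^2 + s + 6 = (s - 2)*(s^2 - 2*s - 3) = (s - 3)*(s - 2)*(s + 1)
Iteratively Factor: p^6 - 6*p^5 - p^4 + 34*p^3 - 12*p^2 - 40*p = (p)*(p^5 - 6*p^4 - p^3 + 34*p^2 - 12*p - 40) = p*(p + 1)*(p^4 - 7*p^3 + 6*p^2 + 28*p - 40) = p*(p - 2)*(p + 1)*(p^3 - 5*p^2 - 4*p + 20) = p*(p - 5)*(p - 2)*(p + 1)*(p^2 - 4) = p*(p - 5)*(p - 2)^2*(p + 1)*(p + 2)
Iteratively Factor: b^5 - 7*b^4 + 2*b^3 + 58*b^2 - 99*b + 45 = (b - 3)*(b^4 - 4*b^3 - 10*b^2 + 28*b - 15) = (b - 5)*(b - 3)*(b^3 + b^2 - 5*b + 3) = (b - 5)*(b - 3)*(b - 1)*(b^2 + 2*b - 3) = (b - 5)*(b - 3)*(b - 1)*(b + 3)*(b - 1)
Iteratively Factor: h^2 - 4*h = (h - 4)*(h)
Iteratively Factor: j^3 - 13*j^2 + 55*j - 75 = (j - 3)*(j^2 - 10*j + 25) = (j - 5)*(j - 3)*(j - 5)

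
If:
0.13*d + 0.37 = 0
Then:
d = -2.85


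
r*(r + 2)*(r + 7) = r^3 + 9*r^2 + 14*r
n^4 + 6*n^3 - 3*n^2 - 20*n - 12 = (n - 2)*(n + 1)^2*(n + 6)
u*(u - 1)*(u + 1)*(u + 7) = u^4 + 7*u^3 - u^2 - 7*u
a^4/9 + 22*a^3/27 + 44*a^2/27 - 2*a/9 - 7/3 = (a/3 + 1)^2*(a - 1)*(a + 7/3)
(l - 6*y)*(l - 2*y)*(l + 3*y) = l^3 - 5*l^2*y - 12*l*y^2 + 36*y^3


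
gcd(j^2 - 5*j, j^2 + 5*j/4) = j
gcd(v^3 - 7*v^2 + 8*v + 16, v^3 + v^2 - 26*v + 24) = v - 4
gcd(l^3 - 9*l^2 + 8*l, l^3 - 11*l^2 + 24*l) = l^2 - 8*l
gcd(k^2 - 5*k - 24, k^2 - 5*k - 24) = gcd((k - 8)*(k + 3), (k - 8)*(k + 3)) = k^2 - 5*k - 24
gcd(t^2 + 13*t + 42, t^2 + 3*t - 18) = t + 6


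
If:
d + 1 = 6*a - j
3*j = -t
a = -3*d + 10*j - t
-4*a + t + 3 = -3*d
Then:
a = -9/55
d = -8/5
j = -21/55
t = 63/55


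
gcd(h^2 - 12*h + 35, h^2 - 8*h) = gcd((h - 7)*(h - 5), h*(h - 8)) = 1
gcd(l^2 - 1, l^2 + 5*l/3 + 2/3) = l + 1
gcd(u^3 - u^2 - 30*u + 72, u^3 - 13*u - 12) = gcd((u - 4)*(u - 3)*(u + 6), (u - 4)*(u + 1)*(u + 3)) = u - 4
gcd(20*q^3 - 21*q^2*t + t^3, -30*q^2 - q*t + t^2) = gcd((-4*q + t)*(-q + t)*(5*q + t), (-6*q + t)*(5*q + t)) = 5*q + t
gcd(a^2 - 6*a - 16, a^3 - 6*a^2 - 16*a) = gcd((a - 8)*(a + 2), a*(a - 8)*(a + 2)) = a^2 - 6*a - 16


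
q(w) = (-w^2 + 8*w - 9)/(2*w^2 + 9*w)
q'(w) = (8 - 2*w)/(2*w^2 + 9*w) + (-4*w - 9)*(-w^2 + 8*w - 9)/(2*w^2 + 9*w)^2 = (-25*w^2 + 36*w + 81)/(w^2*(4*w^2 + 36*w + 81))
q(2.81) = 0.14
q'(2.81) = -0.01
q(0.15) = -5.61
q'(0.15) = 44.11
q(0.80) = -0.38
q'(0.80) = 1.30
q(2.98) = 0.13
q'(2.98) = -0.02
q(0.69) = -0.55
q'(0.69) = 1.83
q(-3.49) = 6.96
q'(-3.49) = -7.03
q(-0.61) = 3.00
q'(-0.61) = 2.21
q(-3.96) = 13.18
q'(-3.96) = -24.80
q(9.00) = -0.07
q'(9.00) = -0.03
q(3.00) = 0.13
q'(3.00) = -0.02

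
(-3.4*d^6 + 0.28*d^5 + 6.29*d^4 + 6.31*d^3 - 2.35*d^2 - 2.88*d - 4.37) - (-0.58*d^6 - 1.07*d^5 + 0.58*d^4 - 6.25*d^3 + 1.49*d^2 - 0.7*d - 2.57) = -2.82*d^6 + 1.35*d^5 + 5.71*d^4 + 12.56*d^3 - 3.84*d^2 - 2.18*d - 1.8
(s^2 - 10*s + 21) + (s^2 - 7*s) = 2*s^2 - 17*s + 21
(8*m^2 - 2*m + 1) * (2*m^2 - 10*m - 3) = 16*m^4 - 84*m^3 - 2*m^2 - 4*m - 3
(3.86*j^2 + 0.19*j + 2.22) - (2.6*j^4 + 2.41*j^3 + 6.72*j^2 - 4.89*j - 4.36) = -2.6*j^4 - 2.41*j^3 - 2.86*j^2 + 5.08*j + 6.58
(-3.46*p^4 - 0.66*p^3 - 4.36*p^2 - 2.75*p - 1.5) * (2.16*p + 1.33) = -7.4736*p^5 - 6.0274*p^4 - 10.2954*p^3 - 11.7388*p^2 - 6.8975*p - 1.995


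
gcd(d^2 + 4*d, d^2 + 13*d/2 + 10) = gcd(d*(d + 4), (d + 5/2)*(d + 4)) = d + 4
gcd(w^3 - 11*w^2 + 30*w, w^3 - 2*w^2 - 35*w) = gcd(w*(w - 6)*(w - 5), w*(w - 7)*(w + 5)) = w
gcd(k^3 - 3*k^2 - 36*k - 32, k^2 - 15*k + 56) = k - 8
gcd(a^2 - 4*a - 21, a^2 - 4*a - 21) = a^2 - 4*a - 21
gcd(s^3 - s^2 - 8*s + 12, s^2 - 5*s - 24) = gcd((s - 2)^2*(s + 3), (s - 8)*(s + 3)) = s + 3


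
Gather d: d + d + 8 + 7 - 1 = 2*d + 14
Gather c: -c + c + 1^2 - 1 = 0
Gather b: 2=2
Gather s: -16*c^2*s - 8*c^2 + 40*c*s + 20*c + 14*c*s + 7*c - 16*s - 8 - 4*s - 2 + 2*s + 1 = -8*c^2 + 27*c + s*(-16*c^2 + 54*c - 18) - 9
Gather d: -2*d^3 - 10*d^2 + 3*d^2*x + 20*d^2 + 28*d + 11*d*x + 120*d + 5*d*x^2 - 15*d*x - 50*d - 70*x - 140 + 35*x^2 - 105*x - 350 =-2*d^3 + d^2*(3*x + 10) + d*(5*x^2 - 4*x + 98) + 35*x^2 - 175*x - 490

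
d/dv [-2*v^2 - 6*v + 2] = -4*v - 6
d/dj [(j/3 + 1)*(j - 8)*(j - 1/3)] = j^2 - 32*j/9 - 67/9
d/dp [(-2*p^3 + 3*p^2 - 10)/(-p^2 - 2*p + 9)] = 2*(p^4 + 4*p^3 - 30*p^2 + 17*p - 10)/(p^4 + 4*p^3 - 14*p^2 - 36*p + 81)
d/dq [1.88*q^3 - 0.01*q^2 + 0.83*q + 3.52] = 5.64*q^2 - 0.02*q + 0.83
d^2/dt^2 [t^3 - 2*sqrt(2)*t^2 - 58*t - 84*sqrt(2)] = 6*t - 4*sqrt(2)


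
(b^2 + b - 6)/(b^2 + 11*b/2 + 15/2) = 2*(b - 2)/(2*b + 5)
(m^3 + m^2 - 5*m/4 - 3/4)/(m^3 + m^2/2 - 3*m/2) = (m + 1/2)/m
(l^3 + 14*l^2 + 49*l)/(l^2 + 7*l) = l + 7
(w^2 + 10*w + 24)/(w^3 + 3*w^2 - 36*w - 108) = (w + 4)/(w^2 - 3*w - 18)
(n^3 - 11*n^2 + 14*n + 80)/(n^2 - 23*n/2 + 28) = 2*(n^2 - 3*n - 10)/(2*n - 7)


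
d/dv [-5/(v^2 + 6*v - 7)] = 10*(v + 3)/(v^2 + 6*v - 7)^2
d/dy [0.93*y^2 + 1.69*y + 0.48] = 1.86*y + 1.69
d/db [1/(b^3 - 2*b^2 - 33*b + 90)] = (-3*b^2 + 4*b + 33)/(b^3 - 2*b^2 - 33*b + 90)^2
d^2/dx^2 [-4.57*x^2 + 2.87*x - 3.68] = -9.14000000000000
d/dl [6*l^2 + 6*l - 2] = 12*l + 6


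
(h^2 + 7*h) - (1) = h^2 + 7*h - 1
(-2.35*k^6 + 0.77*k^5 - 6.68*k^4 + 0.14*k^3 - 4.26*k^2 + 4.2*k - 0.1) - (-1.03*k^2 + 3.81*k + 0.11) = -2.35*k^6 + 0.77*k^5 - 6.68*k^4 + 0.14*k^3 - 3.23*k^2 + 0.39*k - 0.21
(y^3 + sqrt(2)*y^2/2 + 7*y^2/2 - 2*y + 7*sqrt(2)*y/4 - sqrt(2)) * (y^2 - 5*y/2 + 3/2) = y^5 + sqrt(2)*y^4/2 + y^4 - 37*y^3/4 + sqrt(2)*y^3/2 - 37*sqrt(2)*y^2/8 + 41*y^2/4 - 3*y + 41*sqrt(2)*y/8 - 3*sqrt(2)/2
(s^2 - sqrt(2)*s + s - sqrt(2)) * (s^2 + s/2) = s^4 - sqrt(2)*s^3 + 3*s^3/2 - 3*sqrt(2)*s^2/2 + s^2/2 - sqrt(2)*s/2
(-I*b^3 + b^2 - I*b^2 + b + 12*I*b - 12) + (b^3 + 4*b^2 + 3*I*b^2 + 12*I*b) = b^3 - I*b^3 + 5*b^2 + 2*I*b^2 + b + 24*I*b - 12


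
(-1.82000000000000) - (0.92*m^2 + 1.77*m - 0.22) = -0.92*m^2 - 1.77*m - 1.6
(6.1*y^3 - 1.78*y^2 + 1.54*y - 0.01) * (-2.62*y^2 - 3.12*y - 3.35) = -15.982*y^5 - 14.3684*y^4 - 18.9162*y^3 + 1.1844*y^2 - 5.1278*y + 0.0335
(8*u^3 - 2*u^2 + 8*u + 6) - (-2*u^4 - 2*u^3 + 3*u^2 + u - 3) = 2*u^4 + 10*u^3 - 5*u^2 + 7*u + 9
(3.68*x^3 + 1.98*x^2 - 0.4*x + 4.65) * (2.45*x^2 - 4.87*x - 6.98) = 9.016*x^5 - 13.0706*x^4 - 36.309*x^3 - 0.479899999999999*x^2 - 19.8535*x - 32.457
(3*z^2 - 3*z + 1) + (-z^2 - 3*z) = 2*z^2 - 6*z + 1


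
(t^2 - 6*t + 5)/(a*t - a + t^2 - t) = (t - 5)/(a + t)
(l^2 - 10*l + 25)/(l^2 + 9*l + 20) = (l^2 - 10*l + 25)/(l^2 + 9*l + 20)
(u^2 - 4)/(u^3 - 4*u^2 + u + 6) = (u + 2)/(u^2 - 2*u - 3)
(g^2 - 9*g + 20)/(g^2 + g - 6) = (g^2 - 9*g + 20)/(g^2 + g - 6)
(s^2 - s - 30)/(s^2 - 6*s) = (s + 5)/s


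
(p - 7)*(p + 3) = p^2 - 4*p - 21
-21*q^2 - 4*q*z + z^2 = (-7*q + z)*(3*q + z)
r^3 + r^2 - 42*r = r*(r - 6)*(r + 7)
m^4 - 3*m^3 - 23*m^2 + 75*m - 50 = (m - 5)*(m - 2)*(m - 1)*(m + 5)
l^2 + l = l*(l + 1)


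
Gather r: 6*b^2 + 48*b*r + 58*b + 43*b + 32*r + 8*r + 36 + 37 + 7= 6*b^2 + 101*b + r*(48*b + 40) + 80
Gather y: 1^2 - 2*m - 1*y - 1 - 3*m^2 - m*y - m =-3*m^2 - 3*m + y*(-m - 1)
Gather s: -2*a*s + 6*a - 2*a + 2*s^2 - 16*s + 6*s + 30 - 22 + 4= 4*a + 2*s^2 + s*(-2*a - 10) + 12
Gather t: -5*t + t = -4*t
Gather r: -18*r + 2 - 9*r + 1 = 3 - 27*r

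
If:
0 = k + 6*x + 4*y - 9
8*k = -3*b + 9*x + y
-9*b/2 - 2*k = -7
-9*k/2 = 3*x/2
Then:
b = 562/353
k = -29/353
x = 87/353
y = 671/353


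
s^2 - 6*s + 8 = (s - 4)*(s - 2)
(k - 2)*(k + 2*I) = k^2 - 2*k + 2*I*k - 4*I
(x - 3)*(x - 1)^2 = x^3 - 5*x^2 + 7*x - 3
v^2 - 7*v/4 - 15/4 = (v - 3)*(v + 5/4)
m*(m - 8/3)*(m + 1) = m^3 - 5*m^2/3 - 8*m/3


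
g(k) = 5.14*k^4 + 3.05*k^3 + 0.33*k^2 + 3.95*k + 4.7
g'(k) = 20.56*k^3 + 9.15*k^2 + 0.66*k + 3.95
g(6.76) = 11722.39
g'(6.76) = 6777.85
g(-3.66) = 767.46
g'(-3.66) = -883.91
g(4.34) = 2100.95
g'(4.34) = 1859.87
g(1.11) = 21.47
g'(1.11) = 44.07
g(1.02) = 17.87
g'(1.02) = 35.96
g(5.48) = 5173.56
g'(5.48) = 3665.83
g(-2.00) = 55.96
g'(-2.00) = -125.25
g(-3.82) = 918.91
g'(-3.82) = -1011.13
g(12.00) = 111953.06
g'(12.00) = 36857.15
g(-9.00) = 31495.97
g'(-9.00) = -14249.08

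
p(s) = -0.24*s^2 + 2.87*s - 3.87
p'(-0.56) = 3.14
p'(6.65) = -0.32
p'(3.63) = 1.13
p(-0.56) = -5.55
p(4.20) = 3.95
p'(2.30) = 1.77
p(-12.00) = -72.87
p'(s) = 2.87 - 0.48*s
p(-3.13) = -15.20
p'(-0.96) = 3.33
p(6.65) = 4.60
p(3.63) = 3.39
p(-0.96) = -6.85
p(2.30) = 1.46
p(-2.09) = -10.92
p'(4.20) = 0.85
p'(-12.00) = 8.63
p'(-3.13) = 4.37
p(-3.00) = -14.64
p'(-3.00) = 4.31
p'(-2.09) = 3.87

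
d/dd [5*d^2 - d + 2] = 10*d - 1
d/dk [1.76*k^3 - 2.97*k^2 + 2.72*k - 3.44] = 5.28*k^2 - 5.94*k + 2.72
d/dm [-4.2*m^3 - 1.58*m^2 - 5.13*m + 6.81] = -12.6*m^2 - 3.16*m - 5.13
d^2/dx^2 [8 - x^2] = -2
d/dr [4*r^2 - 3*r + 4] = 8*r - 3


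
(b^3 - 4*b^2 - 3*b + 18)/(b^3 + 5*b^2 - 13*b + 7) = (b^3 - 4*b^2 - 3*b + 18)/(b^3 + 5*b^2 - 13*b + 7)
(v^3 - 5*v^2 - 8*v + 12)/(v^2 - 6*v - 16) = (v^2 - 7*v + 6)/(v - 8)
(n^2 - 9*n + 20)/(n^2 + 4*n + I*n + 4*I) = (n^2 - 9*n + 20)/(n^2 + n*(4 + I) + 4*I)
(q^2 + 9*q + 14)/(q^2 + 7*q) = (q + 2)/q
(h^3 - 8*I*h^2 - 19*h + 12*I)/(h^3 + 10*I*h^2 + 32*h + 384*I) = (h^3 - 8*I*h^2 - 19*h + 12*I)/(h^3 + 10*I*h^2 + 32*h + 384*I)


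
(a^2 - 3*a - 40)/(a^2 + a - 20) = (a - 8)/(a - 4)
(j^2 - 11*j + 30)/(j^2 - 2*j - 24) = (j - 5)/(j + 4)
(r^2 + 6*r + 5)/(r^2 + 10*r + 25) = (r + 1)/(r + 5)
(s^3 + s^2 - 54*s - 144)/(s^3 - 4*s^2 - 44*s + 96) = (s + 3)/(s - 2)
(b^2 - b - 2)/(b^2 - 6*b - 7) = (b - 2)/(b - 7)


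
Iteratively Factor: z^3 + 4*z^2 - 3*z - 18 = (z - 2)*(z^2 + 6*z + 9) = (z - 2)*(z + 3)*(z + 3)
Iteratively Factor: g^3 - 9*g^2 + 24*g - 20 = (g - 5)*(g^2 - 4*g + 4) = (g - 5)*(g - 2)*(g - 2)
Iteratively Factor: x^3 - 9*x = (x + 3)*(x^2 - 3*x) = x*(x + 3)*(x - 3)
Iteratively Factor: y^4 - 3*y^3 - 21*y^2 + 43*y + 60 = (y - 3)*(y^3 - 21*y - 20) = (y - 5)*(y - 3)*(y^2 + 5*y + 4) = (y - 5)*(y - 3)*(y + 1)*(y + 4)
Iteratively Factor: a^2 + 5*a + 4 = (a + 4)*(a + 1)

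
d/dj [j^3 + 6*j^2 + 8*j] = 3*j^2 + 12*j + 8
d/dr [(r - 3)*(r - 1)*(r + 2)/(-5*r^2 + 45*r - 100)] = (-r^4 + 18*r^3 - 83*r^2 + 92*r + 46)/(5*(r^4 - 18*r^3 + 121*r^2 - 360*r + 400))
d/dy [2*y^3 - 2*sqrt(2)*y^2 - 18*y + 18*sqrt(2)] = 6*y^2 - 4*sqrt(2)*y - 18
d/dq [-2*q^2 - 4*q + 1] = -4*q - 4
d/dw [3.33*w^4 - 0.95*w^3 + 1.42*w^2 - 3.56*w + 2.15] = 13.32*w^3 - 2.85*w^2 + 2.84*w - 3.56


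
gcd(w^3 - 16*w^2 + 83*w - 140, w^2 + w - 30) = w - 5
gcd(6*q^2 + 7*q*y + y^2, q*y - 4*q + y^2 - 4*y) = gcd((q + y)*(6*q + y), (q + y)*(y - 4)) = q + y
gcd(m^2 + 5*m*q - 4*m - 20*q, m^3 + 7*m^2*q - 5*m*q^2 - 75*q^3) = m + 5*q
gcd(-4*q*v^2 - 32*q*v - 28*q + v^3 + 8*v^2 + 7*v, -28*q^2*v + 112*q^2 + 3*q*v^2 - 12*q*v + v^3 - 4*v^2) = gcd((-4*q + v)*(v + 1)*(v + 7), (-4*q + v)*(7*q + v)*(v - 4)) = 4*q - v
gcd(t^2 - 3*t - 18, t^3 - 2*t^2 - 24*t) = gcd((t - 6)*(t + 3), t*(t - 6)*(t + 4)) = t - 6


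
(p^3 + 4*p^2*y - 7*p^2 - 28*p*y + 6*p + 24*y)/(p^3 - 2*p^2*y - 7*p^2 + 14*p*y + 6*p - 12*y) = (-p - 4*y)/(-p + 2*y)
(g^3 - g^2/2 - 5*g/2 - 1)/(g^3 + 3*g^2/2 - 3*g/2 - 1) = (g^2 - g - 2)/(g^2 + g - 2)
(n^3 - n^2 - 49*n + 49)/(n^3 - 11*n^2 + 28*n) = (n^2 + 6*n - 7)/(n*(n - 4))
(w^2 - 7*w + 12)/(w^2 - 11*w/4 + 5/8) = 8*(w^2 - 7*w + 12)/(8*w^2 - 22*w + 5)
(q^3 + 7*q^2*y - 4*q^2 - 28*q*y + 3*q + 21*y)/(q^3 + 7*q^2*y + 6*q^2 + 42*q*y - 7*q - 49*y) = (q - 3)/(q + 7)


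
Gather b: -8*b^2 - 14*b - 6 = -8*b^2 - 14*b - 6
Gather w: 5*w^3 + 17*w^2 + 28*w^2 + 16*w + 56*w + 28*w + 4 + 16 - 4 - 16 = 5*w^3 + 45*w^2 + 100*w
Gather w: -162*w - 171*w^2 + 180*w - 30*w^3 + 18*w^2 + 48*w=-30*w^3 - 153*w^2 + 66*w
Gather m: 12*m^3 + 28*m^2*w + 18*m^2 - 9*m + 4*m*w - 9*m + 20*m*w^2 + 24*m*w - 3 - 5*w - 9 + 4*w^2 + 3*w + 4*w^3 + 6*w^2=12*m^3 + m^2*(28*w + 18) + m*(20*w^2 + 28*w - 18) + 4*w^3 + 10*w^2 - 2*w - 12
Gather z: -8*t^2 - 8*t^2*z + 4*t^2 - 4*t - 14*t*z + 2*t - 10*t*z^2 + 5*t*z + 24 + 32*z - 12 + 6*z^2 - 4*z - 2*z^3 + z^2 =-4*t^2 - 2*t - 2*z^3 + z^2*(7 - 10*t) + z*(-8*t^2 - 9*t + 28) + 12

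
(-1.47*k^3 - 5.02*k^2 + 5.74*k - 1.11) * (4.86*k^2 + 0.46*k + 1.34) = -7.1442*k^5 - 25.0734*k^4 + 23.6174*k^3 - 9.481*k^2 + 7.181*k - 1.4874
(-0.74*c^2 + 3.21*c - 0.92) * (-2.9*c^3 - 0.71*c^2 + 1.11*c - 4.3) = 2.146*c^5 - 8.7836*c^4 - 0.4325*c^3 + 7.3983*c^2 - 14.8242*c + 3.956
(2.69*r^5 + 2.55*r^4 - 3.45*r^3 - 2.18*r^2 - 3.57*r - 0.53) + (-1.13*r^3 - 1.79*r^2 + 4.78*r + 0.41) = 2.69*r^5 + 2.55*r^4 - 4.58*r^3 - 3.97*r^2 + 1.21*r - 0.12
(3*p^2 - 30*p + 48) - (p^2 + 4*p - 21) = 2*p^2 - 34*p + 69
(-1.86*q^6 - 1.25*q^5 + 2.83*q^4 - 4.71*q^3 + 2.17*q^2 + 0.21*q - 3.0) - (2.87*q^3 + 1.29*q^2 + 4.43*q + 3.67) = -1.86*q^6 - 1.25*q^5 + 2.83*q^4 - 7.58*q^3 + 0.88*q^2 - 4.22*q - 6.67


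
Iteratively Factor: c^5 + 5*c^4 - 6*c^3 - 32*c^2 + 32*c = (c + 4)*(c^4 + c^3 - 10*c^2 + 8*c) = (c - 2)*(c + 4)*(c^3 + 3*c^2 - 4*c) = (c - 2)*(c - 1)*(c + 4)*(c^2 + 4*c) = c*(c - 2)*(c - 1)*(c + 4)*(c + 4)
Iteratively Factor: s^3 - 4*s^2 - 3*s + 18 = (s - 3)*(s^2 - s - 6) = (s - 3)^2*(s + 2)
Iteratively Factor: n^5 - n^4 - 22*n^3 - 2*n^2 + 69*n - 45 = (n - 5)*(n^4 + 4*n^3 - 2*n^2 - 12*n + 9) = (n - 5)*(n + 3)*(n^3 + n^2 - 5*n + 3) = (n - 5)*(n - 1)*(n + 3)*(n^2 + 2*n - 3) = (n - 5)*(n - 1)*(n + 3)^2*(n - 1)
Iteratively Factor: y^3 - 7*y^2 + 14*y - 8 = (y - 1)*(y^2 - 6*y + 8) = (y - 4)*(y - 1)*(y - 2)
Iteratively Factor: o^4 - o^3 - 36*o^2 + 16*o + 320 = (o + 4)*(o^3 - 5*o^2 - 16*o + 80) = (o - 5)*(o + 4)*(o^2 - 16) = (o - 5)*(o - 4)*(o + 4)*(o + 4)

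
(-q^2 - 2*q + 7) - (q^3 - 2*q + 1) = -q^3 - q^2 + 6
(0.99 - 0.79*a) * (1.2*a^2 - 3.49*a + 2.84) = -0.948*a^3 + 3.9451*a^2 - 5.6987*a + 2.8116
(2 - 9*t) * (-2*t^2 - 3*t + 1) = 18*t^3 + 23*t^2 - 15*t + 2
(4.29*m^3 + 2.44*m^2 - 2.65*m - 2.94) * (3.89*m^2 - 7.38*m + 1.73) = 16.6881*m^5 - 22.1686*m^4 - 20.894*m^3 + 12.3416*m^2 + 17.1127*m - 5.0862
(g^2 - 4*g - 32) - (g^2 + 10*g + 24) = -14*g - 56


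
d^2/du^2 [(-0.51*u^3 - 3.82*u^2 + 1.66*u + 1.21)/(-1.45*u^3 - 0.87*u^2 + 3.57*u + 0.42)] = (14.77637*u^6 - 5.10081*u^5 + 79.2796199999999*u^4 + 25.549374*u^3 + 32.918148*u^2 + 15.027894*u - 25.401222)/(3.048625*u^9 + 5.487525*u^8 - 19.22526*u^7 - 29.011977*u^6 + 44.154936*u^5 + 45.355275*u^4 - 36.905085*u^3 - 15.59817*u^2 - 1.889244*u - 0.074088)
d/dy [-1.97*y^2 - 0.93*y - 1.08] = -3.94*y - 0.93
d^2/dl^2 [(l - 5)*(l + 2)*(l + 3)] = 6*l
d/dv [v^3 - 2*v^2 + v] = 3*v^2 - 4*v + 1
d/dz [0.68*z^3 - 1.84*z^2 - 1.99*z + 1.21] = 2.04*z^2 - 3.68*z - 1.99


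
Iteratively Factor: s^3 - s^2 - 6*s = (s)*(s^2 - s - 6) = s*(s + 2)*(s - 3)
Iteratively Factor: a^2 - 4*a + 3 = (a - 3)*(a - 1)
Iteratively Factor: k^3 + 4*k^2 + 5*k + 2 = (k + 1)*(k^2 + 3*k + 2) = (k + 1)*(k + 2)*(k + 1)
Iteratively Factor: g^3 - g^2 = (g - 1)*(g^2) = g*(g - 1)*(g)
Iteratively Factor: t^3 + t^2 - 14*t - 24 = (t + 2)*(t^2 - t - 12) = (t - 4)*(t + 2)*(t + 3)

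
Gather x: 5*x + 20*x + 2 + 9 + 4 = 25*x + 15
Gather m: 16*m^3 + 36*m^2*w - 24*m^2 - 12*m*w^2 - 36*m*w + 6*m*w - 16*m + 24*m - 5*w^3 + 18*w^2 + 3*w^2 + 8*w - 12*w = 16*m^3 + m^2*(36*w - 24) + m*(-12*w^2 - 30*w + 8) - 5*w^3 + 21*w^2 - 4*w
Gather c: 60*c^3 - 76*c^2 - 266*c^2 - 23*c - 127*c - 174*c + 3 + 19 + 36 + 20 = 60*c^3 - 342*c^2 - 324*c + 78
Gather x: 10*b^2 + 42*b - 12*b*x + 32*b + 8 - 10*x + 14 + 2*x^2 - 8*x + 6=10*b^2 + 74*b + 2*x^2 + x*(-12*b - 18) + 28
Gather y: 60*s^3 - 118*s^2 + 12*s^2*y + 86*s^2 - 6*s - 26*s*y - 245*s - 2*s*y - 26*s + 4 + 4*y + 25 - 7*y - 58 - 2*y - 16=60*s^3 - 32*s^2 - 277*s + y*(12*s^2 - 28*s - 5) - 45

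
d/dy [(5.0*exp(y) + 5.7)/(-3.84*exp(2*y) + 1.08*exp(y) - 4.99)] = (19.2*exp(2*y) + 43.776*exp(y) - 31.106)*exp(y)/(14.7456*exp(4*y) - 8.2944*exp(3*y) + 39.4896*exp(2*y) - 10.7784*exp(y) + 24.9001)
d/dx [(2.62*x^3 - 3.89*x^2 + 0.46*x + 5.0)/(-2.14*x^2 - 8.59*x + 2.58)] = (-5.6068*x^4 - 45.0116*x^3 + 54.6783*x^2 + 1.3276*x + 44.1368)/(4.5796*x^4 + 36.7652*x^3 + 62.7457*x^2 - 44.3244*x + 6.6564)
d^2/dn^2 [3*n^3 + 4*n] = 18*n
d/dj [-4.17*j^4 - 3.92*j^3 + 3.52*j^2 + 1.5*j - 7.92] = -16.68*j^3 - 11.76*j^2 + 7.04*j + 1.5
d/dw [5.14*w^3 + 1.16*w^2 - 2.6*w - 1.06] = 15.42*w^2 + 2.32*w - 2.6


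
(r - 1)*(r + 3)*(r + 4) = r^3 + 6*r^2 + 5*r - 12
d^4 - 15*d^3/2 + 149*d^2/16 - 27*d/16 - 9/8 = (d - 6)*(d - 1)*(d - 3/4)*(d + 1/4)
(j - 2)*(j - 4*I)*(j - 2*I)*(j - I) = j^4 - 2*j^3 - 7*I*j^3 - 14*j^2 + 14*I*j^2 + 28*j + 8*I*j - 16*I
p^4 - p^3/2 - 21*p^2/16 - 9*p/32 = p*(p - 3/2)*(p + 1/4)*(p + 3/4)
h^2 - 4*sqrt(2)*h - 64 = (h - 8*sqrt(2))*(h + 4*sqrt(2))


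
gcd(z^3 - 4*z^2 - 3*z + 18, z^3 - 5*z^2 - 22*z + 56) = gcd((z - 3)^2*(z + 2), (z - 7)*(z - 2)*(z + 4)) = 1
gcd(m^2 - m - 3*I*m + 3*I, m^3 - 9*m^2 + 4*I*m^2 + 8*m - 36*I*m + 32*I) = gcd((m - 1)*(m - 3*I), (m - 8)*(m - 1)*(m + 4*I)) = m - 1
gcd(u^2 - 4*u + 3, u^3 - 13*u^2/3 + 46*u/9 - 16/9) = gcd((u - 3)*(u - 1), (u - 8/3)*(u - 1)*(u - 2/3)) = u - 1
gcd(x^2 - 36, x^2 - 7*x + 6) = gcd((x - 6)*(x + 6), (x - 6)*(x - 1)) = x - 6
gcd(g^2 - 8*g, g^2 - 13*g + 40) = g - 8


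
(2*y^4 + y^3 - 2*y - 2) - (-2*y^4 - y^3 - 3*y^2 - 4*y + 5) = 4*y^4 + 2*y^3 + 3*y^2 + 2*y - 7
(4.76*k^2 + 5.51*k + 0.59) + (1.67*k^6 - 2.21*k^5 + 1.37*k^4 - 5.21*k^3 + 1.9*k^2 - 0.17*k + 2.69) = 1.67*k^6 - 2.21*k^5 + 1.37*k^4 - 5.21*k^3 + 6.66*k^2 + 5.34*k + 3.28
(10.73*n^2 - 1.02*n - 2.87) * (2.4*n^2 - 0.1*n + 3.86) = 25.752*n^4 - 3.521*n^3 + 34.6318*n^2 - 3.6502*n - 11.0782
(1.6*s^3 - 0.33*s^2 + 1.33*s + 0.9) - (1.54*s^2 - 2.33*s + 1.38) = 1.6*s^3 - 1.87*s^2 + 3.66*s - 0.48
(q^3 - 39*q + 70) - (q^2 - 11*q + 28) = q^3 - q^2 - 28*q + 42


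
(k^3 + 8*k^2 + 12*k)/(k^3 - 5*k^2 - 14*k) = (k + 6)/(k - 7)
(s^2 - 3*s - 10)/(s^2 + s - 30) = (s + 2)/(s + 6)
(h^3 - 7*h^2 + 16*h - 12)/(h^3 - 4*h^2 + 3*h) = (h^2 - 4*h + 4)/(h*(h - 1))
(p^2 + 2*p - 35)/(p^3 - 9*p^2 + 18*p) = (p^2 + 2*p - 35)/(p*(p^2 - 9*p + 18))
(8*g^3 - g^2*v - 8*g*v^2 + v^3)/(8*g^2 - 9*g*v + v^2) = g + v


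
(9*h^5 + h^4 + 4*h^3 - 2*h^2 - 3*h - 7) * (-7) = -63*h^5 - 7*h^4 - 28*h^3 + 14*h^2 + 21*h + 49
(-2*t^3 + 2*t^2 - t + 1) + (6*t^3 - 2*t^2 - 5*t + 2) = 4*t^3 - 6*t + 3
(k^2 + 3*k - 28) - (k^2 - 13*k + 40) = 16*k - 68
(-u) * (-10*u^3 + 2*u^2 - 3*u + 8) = 10*u^4 - 2*u^3 + 3*u^2 - 8*u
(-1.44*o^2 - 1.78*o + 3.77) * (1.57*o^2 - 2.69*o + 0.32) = -2.2608*o^4 + 1.079*o^3 + 10.2463*o^2 - 10.7109*o + 1.2064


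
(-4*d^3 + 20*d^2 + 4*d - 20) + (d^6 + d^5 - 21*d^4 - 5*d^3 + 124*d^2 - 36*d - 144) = d^6 + d^5 - 21*d^4 - 9*d^3 + 144*d^2 - 32*d - 164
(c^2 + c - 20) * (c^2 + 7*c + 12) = c^4 + 8*c^3 - c^2 - 128*c - 240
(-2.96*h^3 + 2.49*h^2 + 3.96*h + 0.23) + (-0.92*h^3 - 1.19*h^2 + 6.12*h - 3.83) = -3.88*h^3 + 1.3*h^2 + 10.08*h - 3.6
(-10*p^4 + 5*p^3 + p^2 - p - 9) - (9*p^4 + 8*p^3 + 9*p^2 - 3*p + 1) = -19*p^4 - 3*p^3 - 8*p^2 + 2*p - 10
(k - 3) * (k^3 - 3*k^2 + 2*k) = k^4 - 6*k^3 + 11*k^2 - 6*k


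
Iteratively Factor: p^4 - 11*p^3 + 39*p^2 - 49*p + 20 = (p - 4)*(p^3 - 7*p^2 + 11*p - 5) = (p - 4)*(p - 1)*(p^2 - 6*p + 5) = (p - 4)*(p - 1)^2*(p - 5)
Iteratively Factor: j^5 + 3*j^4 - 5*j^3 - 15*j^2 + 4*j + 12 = (j - 1)*(j^4 + 4*j^3 - j^2 - 16*j - 12) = (j - 2)*(j - 1)*(j^3 + 6*j^2 + 11*j + 6) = (j - 2)*(j - 1)*(j + 3)*(j^2 + 3*j + 2) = (j - 2)*(j - 1)*(j + 1)*(j + 3)*(j + 2)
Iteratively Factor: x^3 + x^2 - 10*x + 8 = (x - 1)*(x^2 + 2*x - 8) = (x - 2)*(x - 1)*(x + 4)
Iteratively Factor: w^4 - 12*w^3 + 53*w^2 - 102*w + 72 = (w - 4)*(w^3 - 8*w^2 + 21*w - 18) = (w - 4)*(w - 2)*(w^2 - 6*w + 9) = (w - 4)*(w - 3)*(w - 2)*(w - 3)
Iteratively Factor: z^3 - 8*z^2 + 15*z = (z - 3)*(z^2 - 5*z) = (z - 5)*(z - 3)*(z)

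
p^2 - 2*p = p*(p - 2)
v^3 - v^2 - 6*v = v*(v - 3)*(v + 2)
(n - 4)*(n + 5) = n^2 + n - 20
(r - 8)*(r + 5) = r^2 - 3*r - 40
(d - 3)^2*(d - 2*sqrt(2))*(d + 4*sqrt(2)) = d^4 - 6*d^3 + 2*sqrt(2)*d^3 - 12*sqrt(2)*d^2 - 7*d^2 + 18*sqrt(2)*d + 96*d - 144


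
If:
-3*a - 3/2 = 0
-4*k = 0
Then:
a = -1/2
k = 0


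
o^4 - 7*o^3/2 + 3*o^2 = o^2*(o - 2)*(o - 3/2)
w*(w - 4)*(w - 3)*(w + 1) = w^4 - 6*w^3 + 5*w^2 + 12*w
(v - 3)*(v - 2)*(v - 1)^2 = v^4 - 7*v^3 + 17*v^2 - 17*v + 6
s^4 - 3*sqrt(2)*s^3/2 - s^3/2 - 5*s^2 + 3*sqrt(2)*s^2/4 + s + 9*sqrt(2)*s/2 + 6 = (s - 2)*(s + 3/2)*(s - 2*sqrt(2))*(s + sqrt(2)/2)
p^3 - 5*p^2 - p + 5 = (p - 5)*(p - 1)*(p + 1)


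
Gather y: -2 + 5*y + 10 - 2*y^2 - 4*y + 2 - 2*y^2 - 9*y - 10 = -4*y^2 - 8*y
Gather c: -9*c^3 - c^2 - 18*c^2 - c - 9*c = -9*c^3 - 19*c^2 - 10*c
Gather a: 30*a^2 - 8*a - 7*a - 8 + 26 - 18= 30*a^2 - 15*a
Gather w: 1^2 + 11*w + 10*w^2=10*w^2 + 11*w + 1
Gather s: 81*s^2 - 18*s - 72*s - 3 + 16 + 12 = 81*s^2 - 90*s + 25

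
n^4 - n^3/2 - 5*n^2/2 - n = n*(n - 2)*(n + 1/2)*(n + 1)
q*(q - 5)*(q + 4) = q^3 - q^2 - 20*q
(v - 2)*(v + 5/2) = v^2 + v/2 - 5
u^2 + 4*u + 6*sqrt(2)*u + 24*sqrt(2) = (u + 4)*(u + 6*sqrt(2))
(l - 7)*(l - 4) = l^2 - 11*l + 28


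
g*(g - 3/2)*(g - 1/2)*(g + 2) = g^4 - 13*g^2/4 + 3*g/2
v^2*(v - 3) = v^3 - 3*v^2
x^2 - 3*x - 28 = (x - 7)*(x + 4)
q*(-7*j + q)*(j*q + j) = -7*j^2*q^2 - 7*j^2*q + j*q^3 + j*q^2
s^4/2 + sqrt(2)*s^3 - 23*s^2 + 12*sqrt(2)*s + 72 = (s/2 + sqrt(2)/2)*(s - 3*sqrt(2))*(s - 2*sqrt(2))*(s + 6*sqrt(2))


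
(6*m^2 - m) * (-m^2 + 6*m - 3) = -6*m^4 + 37*m^3 - 24*m^2 + 3*m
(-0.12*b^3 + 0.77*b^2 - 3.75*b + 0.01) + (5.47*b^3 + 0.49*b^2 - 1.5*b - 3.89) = 5.35*b^3 + 1.26*b^2 - 5.25*b - 3.88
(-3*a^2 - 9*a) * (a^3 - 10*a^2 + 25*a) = -3*a^5 + 21*a^4 + 15*a^3 - 225*a^2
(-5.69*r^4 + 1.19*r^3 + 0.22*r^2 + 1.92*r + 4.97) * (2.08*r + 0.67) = -11.8352*r^5 - 1.3371*r^4 + 1.2549*r^3 + 4.141*r^2 + 11.624*r + 3.3299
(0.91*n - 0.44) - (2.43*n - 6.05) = 5.61 - 1.52*n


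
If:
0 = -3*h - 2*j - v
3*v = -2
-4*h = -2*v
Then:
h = -1/3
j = 5/6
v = -2/3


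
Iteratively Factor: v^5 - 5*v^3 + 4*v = (v + 1)*(v^4 - v^3 - 4*v^2 + 4*v) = v*(v + 1)*(v^3 - v^2 - 4*v + 4) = v*(v - 1)*(v + 1)*(v^2 - 4) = v*(v - 1)*(v + 1)*(v + 2)*(v - 2)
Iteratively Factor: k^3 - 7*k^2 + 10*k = (k)*(k^2 - 7*k + 10) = k*(k - 2)*(k - 5)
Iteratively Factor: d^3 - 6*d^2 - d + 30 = (d + 2)*(d^2 - 8*d + 15) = (d - 3)*(d + 2)*(d - 5)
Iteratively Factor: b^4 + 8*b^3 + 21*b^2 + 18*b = (b + 3)*(b^3 + 5*b^2 + 6*b) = (b + 2)*(b + 3)*(b^2 + 3*b) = (b + 2)*(b + 3)^2*(b)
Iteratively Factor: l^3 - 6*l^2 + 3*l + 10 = (l - 2)*(l^2 - 4*l - 5) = (l - 5)*(l - 2)*(l + 1)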